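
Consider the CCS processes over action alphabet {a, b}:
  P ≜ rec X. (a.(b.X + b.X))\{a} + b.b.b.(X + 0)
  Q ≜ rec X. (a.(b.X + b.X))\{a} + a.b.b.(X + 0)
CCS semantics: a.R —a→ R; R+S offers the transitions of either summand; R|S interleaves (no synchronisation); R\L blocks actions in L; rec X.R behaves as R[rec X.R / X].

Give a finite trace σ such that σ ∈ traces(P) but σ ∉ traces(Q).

b

Reachable graph of P (4 states):
  m0 = rec X. (a.(b.X + b.X))\{a} + b.b.b.(X + 0) ⊢ =b=> m1
  m1 = b.b.((rec X. (a.(b.X + b.X))\{a} + b.b.b.(X + 0)) + 0) ⊢ =b=> m2
  m2 = b.((rec X. (a.(b.X + b.X))\{a} + b.b.b.(X + 0)) + 0) ⊢ =b=> m3
  m3 = (rec X. (a.(b.X + b.X))\{a} + b.b.b.(X + 0)) + 0 ⊢ =b=> m1
Reachable graph of Q (4 states):
  n0 = rec X. (a.(b.X + b.X))\{a} + a.b.b.(X + 0) ⊢ =a=> n1
  n1 = b.b.((rec X. (a.(b.X + b.X))\{a} + a.b.b.(X + 0)) + 0) ⊢ =b=> n2
  n2 = b.((rec X. (a.(b.X + b.X))\{a} + a.b.b.(X + 0)) + 0) ⊢ =b=> n3
  n3 = (rec X. (a.(b.X + b.X))\{a} + a.b.b.(X + 0)) + 0 ⊢ =a=> n1
Executing b from P (initial set {m0}):
  after b @ step 1: {m1}
  — P admits the full trace.
Executing b from Q (initial set {n0}):
  after b @ step 1: no successor for Q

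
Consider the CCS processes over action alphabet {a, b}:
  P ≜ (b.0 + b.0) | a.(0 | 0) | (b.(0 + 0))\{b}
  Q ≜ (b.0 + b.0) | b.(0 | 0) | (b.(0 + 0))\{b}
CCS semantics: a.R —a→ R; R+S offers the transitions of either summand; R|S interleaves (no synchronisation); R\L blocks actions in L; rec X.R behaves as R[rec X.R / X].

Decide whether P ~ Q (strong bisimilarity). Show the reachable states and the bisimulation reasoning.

LTS(P): 4 reachable states
  u0 = (b.0 + b.0) | a.(0 | 0) | (b.(0 + 0))\{b} → --a--▸ u1, --b--▸ u2
  u1 = (b.0 + b.0) | (0 | 0) | (b.(0 + 0))\{b} → --b--▸ u3
  u2 = 0 | a.(0 | 0) | (b.(0 + 0))\{b} → --a--▸ u3
  u3 = 0 | (0 | 0) | (b.(0 + 0))\{b} → ·
LTS(Q): 4 reachable states
  v0 = (b.0 + b.0) | b.(0 | 0) | (b.(0 + 0))\{b} → --b--▸ v1, --b--▸ v2
  v1 = (b.0 + b.0) | (0 | 0) | (b.(0 + 0))\{b} → --b--▸ v3
  v2 = 0 | b.(0 | 0) | (b.(0 + 0))\{b} → --b--▸ v3
  v3 = 0 | (0 | 0) | (b.(0 + 0))\{b} → ·
Bisimilarity quotient blocks:
  B0 = {u0}
  B1 = {u1, v1, v2}
  B2 = {u3, v3}
  B3 = {u2}
  B4 = {v0}
u0 ∈ B0, v0 ∈ B4 → different blocks

NO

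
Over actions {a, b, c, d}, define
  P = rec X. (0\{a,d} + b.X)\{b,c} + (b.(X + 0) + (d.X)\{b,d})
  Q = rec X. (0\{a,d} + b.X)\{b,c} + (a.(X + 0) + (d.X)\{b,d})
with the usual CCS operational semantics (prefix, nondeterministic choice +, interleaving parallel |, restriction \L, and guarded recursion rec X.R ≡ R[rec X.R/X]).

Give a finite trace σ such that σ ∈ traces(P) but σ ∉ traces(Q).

Reachable graph of P (2 states):
  m0 = rec X. (0\{a,d} + b.X)\{b,c} + (b.(X + 0) + (d.X)\{b,d}) | =b=> m1
  m1 = (rec X. (0\{a,d} + b.X)\{b,c} + (b.(X + 0) + (d.X)\{b,d})) + 0 | =b=> m1
Reachable graph of Q (2 states):
  n0 = rec X. (0\{a,d} + b.X)\{b,c} + (a.(X + 0) + (d.X)\{b,d}) | =a=> n1
  n1 = (rec X. (0\{a,d} + b.X)\{b,c} + (a.(X + 0) + (d.X)\{b,d})) + 0 | =a=> n1
Run σ = ⟨b⟩ on P: start {m0}
  after b @ step 1: {m1}
  ✓ P
Run σ = ⟨b⟩ on Q: start {n0}
  after b @ step 1: ∅  — Q cannot continue

b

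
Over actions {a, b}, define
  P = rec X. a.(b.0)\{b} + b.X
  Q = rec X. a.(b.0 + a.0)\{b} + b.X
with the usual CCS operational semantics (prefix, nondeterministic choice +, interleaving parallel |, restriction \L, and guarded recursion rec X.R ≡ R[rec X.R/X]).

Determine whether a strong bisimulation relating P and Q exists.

LTS(P): 2 reachable states
  m0 = rec X. a.(b.0)\{b} + b.X has moves =a=> m1, =b=> m0
  m1 = (b.0)\{b} has moves (no moves)
LTS(Q): 3 reachable states
  n0 = rec X. a.(b.0 + a.0)\{b} + b.X has moves =a=> n1, =b=> n0
  n1 = (b.0 + a.0)\{b} has moves =a=> n2
  n2 = 0\{b} has moves (no moves)
Coarsest stable partition (strong bisimilarity classes):
  B0 = {m0}
  B1 = {m1, n2}
  B2 = {n0}
  B3 = {n1}
m0 ∈ B0, n0 ∈ B2 → different blocks

P ≁ Q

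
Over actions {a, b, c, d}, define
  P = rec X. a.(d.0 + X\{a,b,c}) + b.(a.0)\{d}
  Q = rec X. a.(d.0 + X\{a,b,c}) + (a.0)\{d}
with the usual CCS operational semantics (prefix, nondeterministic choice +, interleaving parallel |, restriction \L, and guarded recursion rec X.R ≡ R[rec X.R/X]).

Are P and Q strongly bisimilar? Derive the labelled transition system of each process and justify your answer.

P ≁ Q

Reachable graph of P (5 states):
  p0 = rec X. a.(d.0 + X\{a,b,c}) + b.(a.0)\{d} has moves -a-> p1, -b-> p2
  p1 = d.0 + (rec X. a.(d.0 + X\{a,b,c}) + b.(a.0)\{d})\{a,b,c} has moves -d-> p3
  p2 = (a.0)\{d} has moves -a-> p4
  p3 = 0 has moves ·
  p4 = 0\{d} has moves ·
Reachable graph of Q (4 states):
  q0 = rec X. a.(d.0 + X\{a,b,c}) + (a.0)\{d} has moves -a-> q1, -a-> q2
  q1 = 0\{d} has moves ·
  q2 = d.0 + (rec X. a.(d.0 + X\{a,b,c}) + (a.0)\{d})\{a,b,c} has moves -d-> q3
  q3 = 0 has moves ·
Partition-refinement fixed point:
  B0 = {p0}
  B1 = {p1, q2}
  B2 = {p3, p4, q1, q3}
  B3 = {p2}
  B4 = {q0}
p0 ∈ B0, q0 ∈ B4 → different blocks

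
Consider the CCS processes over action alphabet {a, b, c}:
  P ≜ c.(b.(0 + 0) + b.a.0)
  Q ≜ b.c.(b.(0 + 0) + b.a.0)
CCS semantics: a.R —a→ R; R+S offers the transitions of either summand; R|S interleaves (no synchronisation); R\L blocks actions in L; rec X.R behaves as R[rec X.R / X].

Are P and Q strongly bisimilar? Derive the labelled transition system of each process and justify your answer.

not bisimilar

LTS(P): 5 reachable states
  m0 = c.(b.(0 + 0) + b.a.0) → ··c··> m1
  m1 = b.(0 + 0) + b.a.0 → ··b··> m2, ··b··> m3
  m2 = 0 + 0 → stopped
  m3 = a.0 → ··a··> m4
  m4 = 0 → stopped
LTS(Q): 6 reachable states
  n0 = b.c.(b.(0 + 0) + b.a.0) → ··b··> n1
  n1 = c.(b.(0 + 0) + b.a.0) → ··c··> n2
  n2 = b.(0 + 0) + b.a.0 → ··b··> n3, ··b··> n4
  n3 = 0 + 0 → stopped
  n4 = a.0 → ··a··> n5
  n5 = 0 → stopped
Bisimilarity quotient blocks:
  B0 = {m0, n1}
  B1 = {m1, n2}
  B2 = {m3, n4}
  B3 = {m2, m4, n3, n5}
  B4 = {n0}
m0 ∈ B0, n0 ∈ B4 → different blocks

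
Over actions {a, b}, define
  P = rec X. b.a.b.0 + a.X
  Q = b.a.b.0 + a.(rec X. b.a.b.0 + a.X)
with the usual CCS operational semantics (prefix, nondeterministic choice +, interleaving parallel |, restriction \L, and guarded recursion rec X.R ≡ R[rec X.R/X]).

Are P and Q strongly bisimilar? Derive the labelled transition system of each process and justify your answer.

P ~ Q

P's transition system — 4 states:
  u0 = rec X. b.a.b.0 + a.X → --a--▸ u0, --b--▸ u1
  u1 = a.b.0 → --a--▸ u2
  u2 = b.0 → --b--▸ u3
  u3 = 0 → deadlocked
Q's transition system — 5 states:
  v0 = b.a.b.0 + a.(rec X. b.a.b.0 + a.X) → --a--▸ v1, --b--▸ v2
  v1 = rec X. b.a.b.0 + a.X → --a--▸ v1, --b--▸ v2
  v2 = a.b.0 → --a--▸ v3
  v3 = b.0 → --b--▸ v4
  v4 = 0 → deadlocked
Bisimilarity quotient blocks:
  B0 = {u0, v0, v1}
  B1 = {u1, v2}
  B2 = {u2, v3}
  B3 = {u3, v4}
u0 ∈ B0, v0 ∈ B0 → same block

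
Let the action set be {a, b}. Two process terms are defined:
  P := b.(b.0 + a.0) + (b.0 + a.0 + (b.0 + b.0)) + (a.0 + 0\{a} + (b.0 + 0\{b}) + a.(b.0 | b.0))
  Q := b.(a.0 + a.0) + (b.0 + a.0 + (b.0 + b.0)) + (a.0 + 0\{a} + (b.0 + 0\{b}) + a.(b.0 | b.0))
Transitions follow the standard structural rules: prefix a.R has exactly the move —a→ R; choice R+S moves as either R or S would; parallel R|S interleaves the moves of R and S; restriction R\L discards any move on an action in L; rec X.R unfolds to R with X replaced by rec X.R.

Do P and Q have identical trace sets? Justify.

trace-distinct — witness ⟨bb⟩

P's transition system — 7 states:
  m0 = b.(b.0 + a.0) + (b.0 + a.0 + (b.0 + b.0)) + (a.0 + 0\{a} + (b.0 + 0\{b}) + a.(b.0 | b.0)) :: ··a··> m1, ··a··> m2, ··b··> m1, ··b··> m3
  m1 = 0 :: deadlocked
  m2 = b.0 | b.0 :: ··b··> m4, ··b··> m5
  m3 = b.0 + a.0 :: ··a··> m1, ··b··> m1
  m4 = 0 | b.0 :: ··b··> m6
  m5 = b.0 | 0 :: ··b··> m6
  m6 = 0 | 0 :: deadlocked
Q's transition system — 7 states:
  n0 = b.(a.0 + a.0) + (b.0 + a.0 + (b.0 + b.0)) + (a.0 + 0\{a} + (b.0 + 0\{b}) + a.(b.0 | b.0)) :: ··a··> n1, ··a··> n2, ··b··> n1, ··b··> n3
  n1 = 0 :: deadlocked
  n2 = b.0 | b.0 :: ··b··> n4, ··b··> n5
  n3 = a.0 + a.0 :: ··a··> n1
  n4 = 0 | b.0 :: ··b··> n6
  n5 = b.0 | 0 :: ··b··> n6
  n6 = 0 | 0 :: deadlocked
Run σ = ⟨bb⟩ on P: start {m0}
  step 1 (b): {m1, m3}
  step 2 (b): {m1}
  ✓ P
Run σ = ⟨bb⟩ on Q: start {n0}
  step 1 (b): {n1, n3}
  step 2 (b): ∅ (Q stuck)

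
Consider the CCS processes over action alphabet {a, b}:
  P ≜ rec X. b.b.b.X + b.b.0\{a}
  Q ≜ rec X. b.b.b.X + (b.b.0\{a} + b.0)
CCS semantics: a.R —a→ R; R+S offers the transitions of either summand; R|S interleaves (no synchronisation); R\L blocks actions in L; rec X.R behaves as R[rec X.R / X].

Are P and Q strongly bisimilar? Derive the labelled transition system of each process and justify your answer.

LTS(P): 5 reachable states
  m0 = rec X. b.b.b.X + b.b.0\{a} :: ··b··> m1, ··b··> m2
  m1 = b.0\{a} :: ··b··> m3
  m2 = b.b.(rec X. b.b.b.X + b.b.0\{a}) :: ··b··> m4
  m3 = 0\{a} :: ∅
  m4 = b.(rec X. b.b.b.X + b.b.0\{a}) :: ··b··> m0
LTS(Q): 6 reachable states
  n0 = rec X. b.b.b.X + (b.b.0\{a} + b.0) :: ··b··> n1, ··b··> n2, ··b··> n3
  n1 = 0 :: ∅
  n2 = b.0\{a} :: ··b··> n4
  n3 = b.b.(rec X. b.b.b.X + (b.b.0\{a} + b.0)) :: ··b··> n5
  n4 = 0\{a} :: ∅
  n5 = b.(rec X. b.b.b.X + (b.b.0\{a} + b.0)) :: ··b··> n0
Bisimilarity quotient blocks:
  B0 = {m0}
  B1 = {m2}
  B2 = {m4}
  B3 = {m1, n2}
  B4 = {m3, n1, n4}
  B5 = {n0}
  B6 = {n3}
  B7 = {n5}
m0 ∈ B0, n0 ∈ B5 → different blocks

not bisimilar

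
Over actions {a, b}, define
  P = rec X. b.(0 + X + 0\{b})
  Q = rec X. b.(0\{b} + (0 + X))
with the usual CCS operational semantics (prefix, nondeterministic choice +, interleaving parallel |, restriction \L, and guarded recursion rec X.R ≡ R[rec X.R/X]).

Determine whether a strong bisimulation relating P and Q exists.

bisimilar

LTS(P): 2 reachable states
  s0 = rec X. b.(0 + X + 0\{b}) | --b--▸ s1
  s1 = 0 + (rec X. b.(0 + X + 0\{b})) + 0\{b} | --b--▸ s1
LTS(Q): 2 reachable states
  t0 = rec X. b.(0\{b} + (0 + X)) | --b--▸ t1
  t1 = 0\{b} + (0 + (rec X. b.(0\{b} + (0 + X)))) | --b--▸ t1
Bisimilarity quotient blocks:
  B0 = {s0, s1, t0, t1}
s0 ∈ B0, t0 ∈ B0 → same block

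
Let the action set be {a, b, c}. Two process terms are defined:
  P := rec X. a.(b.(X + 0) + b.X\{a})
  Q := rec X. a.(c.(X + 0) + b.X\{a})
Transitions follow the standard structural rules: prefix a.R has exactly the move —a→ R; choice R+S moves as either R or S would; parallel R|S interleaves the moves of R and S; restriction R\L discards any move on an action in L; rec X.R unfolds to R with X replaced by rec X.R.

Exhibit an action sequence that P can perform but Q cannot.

Reachable graph of P (4 states):
  p0 = rec X. a.(b.(X + 0) + b.X\{a}) ⊢ -a-> p1
  p1 = b.((rec X. a.(b.(X + 0) + b.X\{a})) + 0) + b.(rec X. a.(b.(X + 0) + b.X\{a}))\{a} ⊢ -b-> p2, -b-> p3
  p2 = (rec X. a.(b.(X + 0) + b.X\{a})) + 0 ⊢ -a-> p1
  p3 = (rec X. a.(b.(X + 0) + b.X\{a}))\{a} ⊢ (no moves)
Reachable graph of Q (4 states):
  q0 = rec X. a.(c.(X + 0) + b.X\{a}) ⊢ -a-> q1
  q1 = c.((rec X. a.(c.(X + 0) + b.X\{a})) + 0) + b.(rec X. a.(c.(X + 0) + b.X\{a}))\{a} ⊢ -b-> q2, -c-> q3
  q2 = (rec X. a.(c.(X + 0) + b.X\{a}))\{a} ⊢ (no moves)
  q3 = (rec X. a.(c.(X + 0) + b.X\{a})) + 0 ⊢ -a-> q1
Trace ⟨aba⟩ through P, begin at {p0}:
  after a @ step 1: {p1}
  after b @ step 2: {p2, p3}
  after a @ step 3: {p1}
  ✓ P
Trace ⟨aba⟩ through Q, begin at {q0}:
  after a @ step 1: {q1}
  after b @ step 2: {q2}
  after a @ step 3: ∅  — Q cannot continue

aba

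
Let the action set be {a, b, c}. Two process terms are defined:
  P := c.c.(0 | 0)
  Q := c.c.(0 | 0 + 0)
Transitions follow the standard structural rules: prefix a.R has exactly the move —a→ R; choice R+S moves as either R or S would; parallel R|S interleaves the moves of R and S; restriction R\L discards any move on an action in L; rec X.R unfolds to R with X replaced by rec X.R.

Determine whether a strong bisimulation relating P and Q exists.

bisimilar

LTS(P): 3 reachable states
  s0 = c.c.(0 | 0) → =c=> s1
  s1 = c.(0 | 0) → =c=> s2
  s2 = 0 | 0 → ·
LTS(Q): 3 reachable states
  t0 = c.c.(0 | 0 + 0) → =c=> t1
  t1 = c.(0 | 0 + 0) → =c=> t2
  t2 = 0 | 0 + 0 → ·
Coarsest stable partition (strong bisimilarity classes):
  B0 = {s0, t0}
  B1 = {s1, t1}
  B2 = {s2, t2}
s0 ∈ B0, t0 ∈ B0 → same block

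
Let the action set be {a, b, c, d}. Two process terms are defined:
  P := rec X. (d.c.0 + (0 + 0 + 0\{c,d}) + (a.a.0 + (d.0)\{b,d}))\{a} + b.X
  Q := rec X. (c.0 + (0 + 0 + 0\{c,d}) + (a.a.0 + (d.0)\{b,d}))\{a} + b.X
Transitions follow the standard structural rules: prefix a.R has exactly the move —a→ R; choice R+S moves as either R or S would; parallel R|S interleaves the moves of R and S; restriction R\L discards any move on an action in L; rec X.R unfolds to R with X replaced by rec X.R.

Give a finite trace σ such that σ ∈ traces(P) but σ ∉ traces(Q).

LTS(P): 3 reachable states
  p0 = rec X. (d.c.0 + (0 + 0 + 0\{c,d}) + (a.a.0 + (d.0)\{b,d}))\{a} + b.X ⊢ -b-> p0, -d-> p1
  p1 = (c.0)\{a} ⊢ -c-> p2
  p2 = 0\{a} ⊢ (no moves)
LTS(Q): 2 reachable states
  q0 = rec X. (c.0 + (0 + 0 + 0\{c,d}) + (a.a.0 + (d.0)\{b,d}))\{a} + b.X ⊢ -b-> q0, -c-> q1
  q1 = 0\{a} ⊢ (no moves)
Trace ⟨d⟩ through P, begin at {p0}:
  [1] d ⇒ {p1}
  — P admits the full trace.
Trace ⟨d⟩ through Q, begin at {q0}:
  [1] d ⇒ no successor for Q

d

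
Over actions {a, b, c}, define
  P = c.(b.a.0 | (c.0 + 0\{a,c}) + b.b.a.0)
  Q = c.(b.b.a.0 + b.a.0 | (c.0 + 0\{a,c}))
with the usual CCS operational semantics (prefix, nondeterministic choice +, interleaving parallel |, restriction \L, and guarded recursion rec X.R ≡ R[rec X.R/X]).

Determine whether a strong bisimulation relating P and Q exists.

LTS(P): 10 reachable states
  p0 = c.(b.a.0 | (c.0 + 0\{a,c}) + b.b.a.0) | —c→ p1
  p1 = b.a.0 | (c.0 + 0\{a,c}) + b.b.a.0 | —b→ p2, —b→ p3, —c→ p4
  p2 = a.0 | (c.0 + 0\{a,c}) | —a→ p5, —c→ p6
  p3 = b.a.0 | —b→ p7
  p4 = b.a.0 | 0 | —b→ p6
  p5 = 0 | (c.0 + 0\{a,c}) | —c→ p8
  p6 = a.0 | 0 | —a→ p8
  p7 = a.0 | —a→ p9
  p8 = 0 | 0 | (no moves)
  p9 = 0 | (no moves)
LTS(Q): 10 reachable states
  q0 = c.(b.b.a.0 + b.a.0 | (c.0 + 0\{a,c})) | —c→ q1
  q1 = b.b.a.0 + b.a.0 | (c.0 + 0\{a,c}) | —b→ q2, —b→ q3, —c→ q4
  q2 = a.0 | (c.0 + 0\{a,c}) | —a→ q5, —c→ q6
  q3 = b.a.0 | —b→ q7
  q4 = b.a.0 | 0 | —b→ q6
  q5 = 0 | (c.0 + 0\{a,c}) | —c→ q8
  q6 = a.0 | 0 | —a→ q8
  q7 = a.0 | —a→ q9
  q8 = 0 | 0 | (no moves)
  q9 = 0 | (no moves)
Partition-refinement fixed point:
  B0 = {p0, q0}
  B1 = {p1, q1}
  B2 = {p3, p4, q3, q4}
  B3 = {p6, p7, q6, q7}
  B4 = {p8, p9, q8, q9}
  B5 = {p2, q2}
  B6 = {p5, q5}
p0 ∈ B0, q0 ∈ B0 → same block

P ~ Q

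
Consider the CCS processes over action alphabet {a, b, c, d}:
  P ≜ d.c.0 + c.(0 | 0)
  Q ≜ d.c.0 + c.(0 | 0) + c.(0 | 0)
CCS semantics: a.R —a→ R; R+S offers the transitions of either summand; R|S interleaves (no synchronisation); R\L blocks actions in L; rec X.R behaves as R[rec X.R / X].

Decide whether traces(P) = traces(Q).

LTS(P): 4 reachable states
  p0 = d.c.0 + c.(0 | 0) :: —c→ p1, —d→ p2
  p1 = 0 | 0 :: (no moves)
  p2 = c.0 :: —c→ p3
  p3 = 0 :: (no moves)
LTS(Q): 4 reachable states
  q0 = d.c.0 + c.(0 | 0) + c.(0 | 0) :: —c→ q1, —d→ q2
  q1 = 0 | 0 :: (no moves)
  q2 = c.0 :: —c→ q3
  q3 = 0 :: (no moves)
Partition-refinement fixed point:
  B0 = {p0, q0}
  B1 = {p2, q2}
  B2 = {p1, p3, q1, q3}
p0 ∈ B0, q0 ∈ B0 → same block
Bisimilar ⇒ trace-equivalent.

YES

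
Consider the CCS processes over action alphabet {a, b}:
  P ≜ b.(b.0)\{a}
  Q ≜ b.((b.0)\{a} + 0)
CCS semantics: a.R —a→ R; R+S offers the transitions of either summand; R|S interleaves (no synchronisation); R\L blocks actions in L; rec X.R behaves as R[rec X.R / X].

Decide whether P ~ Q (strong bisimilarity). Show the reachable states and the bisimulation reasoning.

Reachable graph of P (3 states):
  s0 = b.(b.0)\{a} | ··b··> s1
  s1 = (b.0)\{a} | ··b··> s2
  s2 = 0\{a} | (no moves)
Reachable graph of Q (3 states):
  t0 = b.((b.0)\{a} + 0) | ··b··> t1
  t1 = (b.0)\{a} + 0 | ··b··> t2
  t2 = 0\{a} | (no moves)
Bisimilarity quotient blocks:
  B0 = {s0, t0}
  B1 = {s1, t1}
  B2 = {s2, t2}
s0 ∈ B0, t0 ∈ B0 → same block

bisimilar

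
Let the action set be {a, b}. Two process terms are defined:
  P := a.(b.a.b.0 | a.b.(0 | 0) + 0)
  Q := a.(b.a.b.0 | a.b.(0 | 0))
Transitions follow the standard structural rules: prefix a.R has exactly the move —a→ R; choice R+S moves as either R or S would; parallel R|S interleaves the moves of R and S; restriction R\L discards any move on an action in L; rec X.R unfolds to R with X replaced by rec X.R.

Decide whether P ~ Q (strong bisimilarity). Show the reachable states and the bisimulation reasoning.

P ~ Q

LTS(P): 13 reachable states
  p0 = a.(b.a.b.0 | a.b.(0 | 0) + 0) | =a=> p1
  p1 = b.a.b.0 | a.b.(0 | 0) + 0 | =a=> p2, =b=> p3
  p2 = b.a.b.0 | b.(0 | 0) | =b=> p4, =b=> p5
  p3 = a.b.0 | a.b.(0 | 0) | =a=> p4, =a=> p6
  p4 = a.b.0 | b.(0 | 0) | =a=> p7, =b=> p8
  p5 = b.a.b.0 | (0 | 0) | =b=> p8
  p6 = b.0 | a.b.(0 | 0) | =a=> p7, =b=> p9
  p7 = b.0 | b.(0 | 0) | =b=> p10, =b=> p11
  p8 = a.b.0 | (0 | 0) | =a=> p11
  p9 = 0 | a.b.(0 | 0) | =a=> p10
  p10 = 0 | b.(0 | 0) | =b=> p12
  p11 = b.0 | (0 | 0) | =b=> p12
  p12 = 0 | (0 | 0) | stopped
LTS(Q): 13 reachable states
  q0 = a.(b.a.b.0 | a.b.(0 | 0)) | =a=> q1
  q1 = b.a.b.0 | a.b.(0 | 0) | =a=> q2, =b=> q3
  q2 = b.a.b.0 | b.(0 | 0) | =b=> q4, =b=> q5
  q3 = a.b.0 | a.b.(0 | 0) | =a=> q4, =a=> q6
  q4 = a.b.0 | b.(0 | 0) | =a=> q7, =b=> q8
  q5 = b.a.b.0 | (0 | 0) | =b=> q8
  q6 = b.0 | a.b.(0 | 0) | =a=> q7, =b=> q9
  q7 = b.0 | b.(0 | 0) | =b=> q10, =b=> q11
  q8 = a.b.0 | (0 | 0) | =a=> q11
  q9 = 0 | a.b.(0 | 0) | =a=> q10
  q10 = 0 | b.(0 | 0) | =b=> q12
  q11 = b.0 | (0 | 0) | =b=> q12
  q12 = 0 | (0 | 0) | stopped
Bisimilarity quotient blocks:
  B0 = {p0, q0}
  B1 = {p1, q1}
  B2 = {p2, q2}
  B3 = {p4, p6, q4, q6}
  B4 = {p7, q7}
  B5 = {p10, p11, q10, q11}
  B6 = {p12, q12}
  B7 = {p8, p9, q8, q9}
  B8 = {p5, q5}
  B9 = {p3, q3}
p0 ∈ B0, q0 ∈ B0 → same block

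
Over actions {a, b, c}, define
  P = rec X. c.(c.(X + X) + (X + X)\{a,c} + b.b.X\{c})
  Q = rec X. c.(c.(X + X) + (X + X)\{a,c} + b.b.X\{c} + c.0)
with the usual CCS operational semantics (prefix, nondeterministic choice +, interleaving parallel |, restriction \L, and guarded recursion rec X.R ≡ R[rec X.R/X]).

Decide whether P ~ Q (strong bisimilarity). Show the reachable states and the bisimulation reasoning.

LTS(P): 5 reachable states
  s0 = rec X. c.(c.(X + X) + (X + X)\{a,c} + b.b.X\{c}) :: —c→ s1
  s1 = c.((rec X. c.(c.(X + X) + (X + X)\{a,c} + b.b.X\{c})) + (rec X. c.(c.(X + X) + (X + X)\{a,c} + b.b.X\{c}))) + ((rec X. c.(c.(X + X) + (X + X)\{a,c} + b.b.X\{c})) + (rec X. c.(c.(X + X) + (X + X)\{a,c} + b.b.X\{c})))\{a,c} + b.b.(rec X. c.(c.(X + X) + (X + X)\{a,c} + b.b.X\{c}))\{c} :: —b→ s2, —c→ s3
  s2 = b.(rec X. c.(c.(X + X) + (X + X)\{a,c} + b.b.X\{c}))\{c} :: —b→ s4
  s3 = (rec X. c.(c.(X + X) + (X + X)\{a,c} + b.b.X\{c})) + (rec X. c.(c.(X + X) + (X + X)\{a,c} + b.b.X\{c})) :: —c→ s1
  s4 = (rec X. c.(c.(X + X) + (X + X)\{a,c} + b.b.X\{c}))\{c} :: ∅
LTS(Q): 6 reachable states
  t0 = rec X. c.(c.(X + X) + (X + X)\{a,c} + b.b.X\{c} + c.0) :: —c→ t1
  t1 = c.((rec X. c.(c.(X + X) + (X + X)\{a,c} + b.b.X\{c} + c.0)) + (rec X. c.(c.(X + X) + (X + X)\{a,c} + b.b.X\{c} + c.0))) + ((rec X. c.(c.(X + X) + (X + X)\{a,c} + b.b.X\{c} + c.0)) + (rec X. c.(c.(X + X) + (X + X)\{a,c} + b.b.X\{c} + c.0)))\{a,c} + b.b.(rec X. c.(c.(X + X) + (X + X)\{a,c} + b.b.X\{c} + c.0))\{c} + c.0 :: —b→ t2, —c→ t3, —c→ t4
  t2 = b.(rec X. c.(c.(X + X) + (X + X)\{a,c} + b.b.X\{c} + c.0))\{c} :: —b→ t5
  t3 = (rec X. c.(c.(X + X) + (X + X)\{a,c} + b.b.X\{c} + c.0)) + (rec X. c.(c.(X + X) + (X + X)\{a,c} + b.b.X\{c} + c.0)) :: —c→ t1
  t4 = 0 :: ∅
  t5 = (rec X. c.(c.(X + X) + (X + X)\{a,c} + b.b.X\{c} + c.0))\{c} :: ∅
Bisimilarity quotient blocks:
  B0 = {s0, s3}
  B1 = {s1}
  B2 = {s2, t2}
  B3 = {s4, t4, t5}
  B4 = {t0, t3}
  B5 = {t1}
s0 ∈ B0, t0 ∈ B4 → different blocks

NO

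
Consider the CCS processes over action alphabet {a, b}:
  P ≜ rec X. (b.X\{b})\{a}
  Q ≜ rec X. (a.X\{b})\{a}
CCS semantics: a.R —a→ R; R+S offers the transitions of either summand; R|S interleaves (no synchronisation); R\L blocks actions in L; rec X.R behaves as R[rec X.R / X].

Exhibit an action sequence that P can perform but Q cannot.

Reachable graph of P (2 states):
  p0 = rec X. (b.X\{b})\{a} → —b→ p1
  p1 = (rec X. (b.X\{b})\{a})\{b}\{a} → (no moves)
Reachable graph of Q (1 states):
  q0 = rec X. (a.X\{b})\{a} → (no moves)
Run σ = ⟨b⟩ on P: start {p0}
  after b @ step 1: {p1}
  ✓ P
Run σ = ⟨b⟩ on Q: start {q0}
  after b @ step 1: no successor for Q

b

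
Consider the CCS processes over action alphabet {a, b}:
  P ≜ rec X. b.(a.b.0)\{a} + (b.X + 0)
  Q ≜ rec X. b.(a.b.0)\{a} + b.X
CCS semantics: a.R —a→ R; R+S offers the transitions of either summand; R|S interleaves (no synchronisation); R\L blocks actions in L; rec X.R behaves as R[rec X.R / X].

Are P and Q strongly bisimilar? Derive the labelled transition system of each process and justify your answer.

P's transition system — 2 states:
  s0 = rec X. b.(a.b.0)\{a} + (b.X + 0) has moves -b-> s0, -b-> s1
  s1 = (a.b.0)\{a} has moves deadlocked
Q's transition system — 2 states:
  t0 = rec X. b.(a.b.0)\{a} + b.X has moves -b-> t0, -b-> t1
  t1 = (a.b.0)\{a} has moves deadlocked
Bisimilarity quotient blocks:
  B0 = {s0, t0}
  B1 = {s1, t1}
s0 ∈ B0, t0 ∈ B0 → same block

YES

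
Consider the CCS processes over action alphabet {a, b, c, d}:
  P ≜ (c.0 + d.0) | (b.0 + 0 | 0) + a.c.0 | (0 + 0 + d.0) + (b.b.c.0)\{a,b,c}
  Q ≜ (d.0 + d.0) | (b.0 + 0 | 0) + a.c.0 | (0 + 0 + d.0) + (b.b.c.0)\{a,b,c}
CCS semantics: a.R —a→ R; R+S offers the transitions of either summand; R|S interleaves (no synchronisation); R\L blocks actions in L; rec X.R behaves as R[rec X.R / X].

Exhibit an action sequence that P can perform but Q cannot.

LTS(P): 8 reachable states
  s0 = (c.0 + d.0) | (b.0 + 0 | 0) + a.c.0 | (0 + 0 + d.0) + (b.b.c.0)\{a,b,c} :: ··a··> s1, ··b··> s2, ··c··> s3, ··d··> s3, ··d··> s4
  s1 = c.0 | (0 + 0 + d.0) :: ··c··> s5, ··d··> s6
  s2 = (c.0 + d.0) | 0 :: ··c··> s7, ··d··> s7
  s3 = 0 | (b.0 + 0 | 0) :: ··b··> s7
  s4 = a.c.0 | 0 :: ··a··> s6
  s5 = 0 | (0 + 0 + d.0) :: ··d··> s7
  s6 = c.0 | 0 :: ··c··> s7
  s7 = 0 | 0 :: (no moves)
LTS(Q): 8 reachable states
  t0 = (d.0 + d.0) | (b.0 + 0 | 0) + a.c.0 | (0 + 0 + d.0) + (b.b.c.0)\{a,b,c} :: ··a··> t1, ··b··> t2, ··d··> t3, ··d··> t4
  t1 = c.0 | (0 + 0 + d.0) :: ··c··> t5, ··d··> t6
  t2 = (d.0 + d.0) | 0 :: ··d··> t7
  t3 = 0 | (b.0 + 0 | 0) :: ··b··> t7
  t4 = a.c.0 | 0 :: ··a··> t6
  t5 = 0 | (0 + 0 + d.0) :: ··d··> t7
  t6 = c.0 | 0 :: ··c··> t7
  t7 = 0 | 0 :: (no moves)
Run σ = ⟨c⟩ on P: start {s0}
  [1] c ⇒ {s3}
  ✓ P
Run σ = ⟨c⟩ on Q: start {t0}
  [1] c ⇒ no successor for Q

c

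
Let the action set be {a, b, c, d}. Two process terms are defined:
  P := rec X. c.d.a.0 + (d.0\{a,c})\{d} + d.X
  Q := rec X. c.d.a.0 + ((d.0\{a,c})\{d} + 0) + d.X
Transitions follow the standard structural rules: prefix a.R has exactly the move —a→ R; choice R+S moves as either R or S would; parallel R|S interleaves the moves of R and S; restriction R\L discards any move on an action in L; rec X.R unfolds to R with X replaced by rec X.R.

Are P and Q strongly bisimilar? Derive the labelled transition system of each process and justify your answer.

P ~ Q

Reachable graph of P (4 states):
  m0 = rec X. c.d.a.0 + (d.0\{a,c})\{d} + d.X | =c=> m1, =d=> m0
  m1 = d.a.0 | =d=> m2
  m2 = a.0 | =a=> m3
  m3 = 0 | (no moves)
Reachable graph of Q (4 states):
  n0 = rec X. c.d.a.0 + ((d.0\{a,c})\{d} + 0) + d.X | =c=> n1, =d=> n0
  n1 = d.a.0 | =d=> n2
  n2 = a.0 | =a=> n3
  n3 = 0 | (no moves)
Bisimilarity quotient blocks:
  B0 = {m0, n0}
  B1 = {m1, n1}
  B2 = {m2, n2}
  B3 = {m3, n3}
m0 ∈ B0, n0 ∈ B0 → same block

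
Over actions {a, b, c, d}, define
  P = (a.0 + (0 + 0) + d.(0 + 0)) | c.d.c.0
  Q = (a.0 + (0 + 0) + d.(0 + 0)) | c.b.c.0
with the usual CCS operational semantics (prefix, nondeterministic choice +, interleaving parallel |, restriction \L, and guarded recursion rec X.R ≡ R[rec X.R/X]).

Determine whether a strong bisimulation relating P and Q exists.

P ≁ Q

Reachable graph of P (12 states):
  p0 = (a.0 + (0 + 0) + d.(0 + 0)) | c.d.c.0 | --a--▸ p1, --c--▸ p2, --d--▸ p3
  p1 = 0 | c.d.c.0 | --c--▸ p4
  p2 = (a.0 + (0 + 0) + d.(0 + 0)) | d.c.0 | --a--▸ p4, --d--▸ p5, --d--▸ p6
  p3 = (0 + 0) | c.d.c.0 | --c--▸ p5
  p4 = 0 | d.c.0 | --d--▸ p7
  p5 = (0 + 0) | d.c.0 | --d--▸ p8
  p6 = (a.0 + (0 + 0) + d.(0 + 0)) | c.0 | --a--▸ p7, --c--▸ p9, --d--▸ p8
  p7 = 0 | c.0 | --c--▸ p10
  p8 = (0 + 0) | c.0 | --c--▸ p11
  p9 = (a.0 + (0 + 0) + d.(0 + 0)) | 0 | --a--▸ p10, --d--▸ p11
  p10 = 0 | 0 | (no moves)
  p11 = (0 + 0) | 0 | (no moves)
Reachable graph of Q (12 states):
  q0 = (a.0 + (0 + 0) + d.(0 + 0)) | c.b.c.0 | --a--▸ q1, --c--▸ q2, --d--▸ q3
  q1 = 0 | c.b.c.0 | --c--▸ q4
  q2 = (a.0 + (0 + 0) + d.(0 + 0)) | b.c.0 | --a--▸ q4, --b--▸ q5, --d--▸ q6
  q3 = (0 + 0) | c.b.c.0 | --c--▸ q6
  q4 = 0 | b.c.0 | --b--▸ q7
  q5 = (a.0 + (0 + 0) + d.(0 + 0)) | c.0 | --a--▸ q7, --c--▸ q8, --d--▸ q9
  q6 = (0 + 0) | b.c.0 | --b--▸ q9
  q7 = 0 | c.0 | --c--▸ q10
  q8 = (a.0 + (0 + 0) + d.(0 + 0)) | 0 | --a--▸ q10, --d--▸ q11
  q9 = (0 + 0) | c.0 | --c--▸ q11
  q10 = 0 | 0 | (no moves)
  q11 = (0 + 0) | 0 | (no moves)
Partition-refinement fixed point:
  B0 = {p0}
  B1 = {p1, p3}
  B2 = {p4, p5}
  B3 = {p7, p8, q7, q9}
  B4 = {p10, p11, q10, q11}
  B5 = {p2}
  B6 = {p6, q5}
  B7 = {p9, q8}
  B8 = {q0}
  B9 = {q1, q3}
  B10 = {q4, q6}
  B11 = {q2}
p0 ∈ B0, q0 ∈ B8 → different blocks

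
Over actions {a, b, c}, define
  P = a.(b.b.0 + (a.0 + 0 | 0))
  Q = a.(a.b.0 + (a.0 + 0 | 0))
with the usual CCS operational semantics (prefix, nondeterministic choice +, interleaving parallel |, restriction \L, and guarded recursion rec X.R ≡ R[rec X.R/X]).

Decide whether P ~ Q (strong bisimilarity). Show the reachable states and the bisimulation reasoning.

Reachable graph of P (4 states):
  m0 = a.(b.b.0 + (a.0 + 0 | 0)) ⊢ ··a··> m1
  m1 = b.b.0 + (a.0 + 0 | 0) ⊢ ··a··> m2, ··b··> m3
  m2 = 0 ⊢ deadlocked
  m3 = b.0 ⊢ ··b··> m2
Reachable graph of Q (4 states):
  n0 = a.(a.b.0 + (a.0 + 0 | 0)) ⊢ ··a··> n1
  n1 = a.b.0 + (a.0 + 0 | 0) ⊢ ··a··> n2, ··a··> n3
  n2 = 0 ⊢ deadlocked
  n3 = b.0 ⊢ ··b··> n2
Coarsest stable partition (strong bisimilarity classes):
  B0 = {m0}
  B1 = {m1}
  B2 = {m2, n2}
  B3 = {m3, n3}
  B4 = {n0}
  B5 = {n1}
m0 ∈ B0, n0 ∈ B4 → different blocks

not bisimilar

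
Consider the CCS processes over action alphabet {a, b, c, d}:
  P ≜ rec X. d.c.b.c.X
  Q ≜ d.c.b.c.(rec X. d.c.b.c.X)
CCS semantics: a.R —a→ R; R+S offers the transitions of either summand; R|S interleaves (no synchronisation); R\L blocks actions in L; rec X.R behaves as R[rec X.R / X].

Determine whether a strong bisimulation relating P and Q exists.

YES

LTS(P): 4 reachable states
  p0 = rec X. d.c.b.c.X ⊢ -d-> p1
  p1 = c.b.c.(rec X. d.c.b.c.X) ⊢ -c-> p2
  p2 = b.c.(rec X. d.c.b.c.X) ⊢ -b-> p3
  p3 = c.(rec X. d.c.b.c.X) ⊢ -c-> p0
LTS(Q): 5 reachable states
  q0 = d.c.b.c.(rec X. d.c.b.c.X) ⊢ -d-> q1
  q1 = c.b.c.(rec X. d.c.b.c.X) ⊢ -c-> q2
  q2 = b.c.(rec X. d.c.b.c.X) ⊢ -b-> q3
  q3 = c.(rec X. d.c.b.c.X) ⊢ -c-> q4
  q4 = rec X. d.c.b.c.X ⊢ -d-> q1
Bisimilarity quotient blocks:
  B0 = {p0, q0, q4}
  B1 = {p1, q1}
  B2 = {p2, q2}
  B3 = {p3, q3}
p0 ∈ B0, q0 ∈ B0 → same block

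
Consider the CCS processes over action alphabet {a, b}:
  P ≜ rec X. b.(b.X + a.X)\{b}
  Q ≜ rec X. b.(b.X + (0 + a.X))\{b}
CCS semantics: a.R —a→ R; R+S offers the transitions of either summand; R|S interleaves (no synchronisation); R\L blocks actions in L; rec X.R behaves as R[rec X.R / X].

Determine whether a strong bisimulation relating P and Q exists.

bisimilar

Reachable graph of P (3 states):
  u0 = rec X. b.(b.X + a.X)\{b} :: --b--▸ u1
  u1 = (b.(rec X. b.(b.X + a.X)\{b}) + a.(rec X. b.(b.X + a.X)\{b}))\{b} :: --a--▸ u2
  u2 = (rec X. b.(b.X + a.X)\{b})\{b} :: ∅
Reachable graph of Q (3 states):
  v0 = rec X. b.(b.X + (0 + a.X))\{b} :: --b--▸ v1
  v1 = (b.(rec X. b.(b.X + (0 + a.X))\{b}) + (0 + a.(rec X. b.(b.X + (0 + a.X))\{b})))\{b} :: --a--▸ v2
  v2 = (rec X. b.(b.X + (0 + a.X))\{b})\{b} :: ∅
Coarsest stable partition (strong bisimilarity classes):
  B0 = {u0, v0}
  B1 = {u1, v1}
  B2 = {u2, v2}
u0 ∈ B0, v0 ∈ B0 → same block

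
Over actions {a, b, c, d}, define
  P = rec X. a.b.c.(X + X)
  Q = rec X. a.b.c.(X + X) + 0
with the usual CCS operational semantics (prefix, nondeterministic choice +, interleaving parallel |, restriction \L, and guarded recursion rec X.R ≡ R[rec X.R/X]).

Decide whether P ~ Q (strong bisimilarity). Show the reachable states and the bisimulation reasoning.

bisimilar

P's transition system — 4 states:
  u0 = rec X. a.b.c.(X + X) → ··a··> u1
  u1 = b.c.((rec X. a.b.c.(X + X)) + (rec X. a.b.c.(X + X))) → ··b··> u2
  u2 = c.((rec X. a.b.c.(X + X)) + (rec X. a.b.c.(X + X))) → ··c··> u3
  u3 = (rec X. a.b.c.(X + X)) + (rec X. a.b.c.(X + X)) → ··a··> u1
Q's transition system — 4 states:
  v0 = rec X. a.b.c.(X + X) + 0 → ··a··> v1
  v1 = b.c.((rec X. a.b.c.(X + X) + 0) + (rec X. a.b.c.(X + X) + 0)) → ··b··> v2
  v2 = c.((rec X. a.b.c.(X + X) + 0) + (rec X. a.b.c.(X + X) + 0)) → ··c··> v3
  v3 = (rec X. a.b.c.(X + X) + 0) + (rec X. a.b.c.(X + X) + 0) → ··a··> v1
Coarsest stable partition (strong bisimilarity classes):
  B0 = {u0, u3, v0, v3}
  B1 = {u1, v1}
  B2 = {u2, v2}
u0 ∈ B0, v0 ∈ B0 → same block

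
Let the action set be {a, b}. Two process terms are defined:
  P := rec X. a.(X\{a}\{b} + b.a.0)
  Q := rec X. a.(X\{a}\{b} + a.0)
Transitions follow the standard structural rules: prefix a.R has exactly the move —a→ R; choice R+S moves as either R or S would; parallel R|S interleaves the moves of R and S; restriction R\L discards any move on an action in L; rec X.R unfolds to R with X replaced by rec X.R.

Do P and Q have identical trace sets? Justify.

traces(P) ≠ traces(Q) — witness ⟨ab⟩

Reachable graph of P (4 states):
  s0 = rec X. a.(X\{a}\{b} + b.a.0) :: ··a··> s1
  s1 = (rec X. a.(X\{a}\{b} + b.a.0))\{a}\{b} + b.a.0 :: ··b··> s2
  s2 = a.0 :: ··a··> s3
  s3 = 0 :: stopped
Reachable graph of Q (3 states):
  t0 = rec X. a.(X\{a}\{b} + a.0) :: ··a··> t1
  t1 = (rec X. a.(X\{a}\{b} + a.0))\{a}\{b} + a.0 :: ··a··> t2
  t2 = 0 :: stopped
Executing ab from P (initial set {s0}):
  after a @ step 1: {s1}
  after b @ step 2: {s2}
  P completes σ.
Executing ab from Q (initial set {t0}):
  after a @ step 1: {t1}
  after b @ step 2: ∅  — Q cannot continue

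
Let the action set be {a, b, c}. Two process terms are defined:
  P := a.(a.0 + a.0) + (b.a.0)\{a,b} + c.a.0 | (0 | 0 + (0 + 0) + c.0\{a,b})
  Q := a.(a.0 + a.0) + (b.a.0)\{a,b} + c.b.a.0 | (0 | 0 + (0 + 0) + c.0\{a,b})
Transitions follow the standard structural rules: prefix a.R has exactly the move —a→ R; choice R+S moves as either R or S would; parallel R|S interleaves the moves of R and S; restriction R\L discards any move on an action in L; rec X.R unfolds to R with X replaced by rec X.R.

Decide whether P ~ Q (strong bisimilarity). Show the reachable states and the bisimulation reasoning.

Reachable graph of P (8 states):
  p0 = a.(a.0 + a.0) + (b.a.0)\{a,b} + c.a.0 | (0 | 0 + (0 + 0) + c.0\{a,b}) :: —a→ p1, —c→ p2, —c→ p3
  p1 = a.0 + a.0 :: —a→ p4
  p2 = a.0 | (0 | 0 + (0 + 0) + c.0\{a,b}) :: —a→ p5, —c→ p6
  p3 = c.a.0 | 0\{a,b} :: —c→ p6
  p4 = 0 :: ·
  p5 = 0 | (0 | 0 + (0 + 0) + c.0\{a,b}) :: —c→ p7
  p6 = a.0 | 0\{a,b} :: —a→ p7
  p7 = 0 | 0\{a,b} :: ·
Reachable graph of Q (10 states):
  q0 = a.(a.0 + a.0) + (b.a.0)\{a,b} + c.b.a.0 | (0 | 0 + (0 + 0) + c.0\{a,b}) :: —a→ q1, —c→ q2, —c→ q3
  q1 = a.0 + a.0 :: —a→ q4
  q2 = b.a.0 | (0 | 0 + (0 + 0) + c.0\{a,b}) :: —b→ q5, —c→ q6
  q3 = c.b.a.0 | 0\{a,b} :: —c→ q6
  q4 = 0 :: ·
  q5 = a.0 | (0 | 0 + (0 + 0) + c.0\{a,b}) :: —a→ q7, —c→ q8
  q6 = b.a.0 | 0\{a,b} :: —b→ q8
  q7 = 0 | (0 | 0 + (0 + 0) + c.0\{a,b}) :: —c→ q9
  q8 = a.0 | 0\{a,b} :: —a→ q9
  q9 = 0 | 0\{a,b} :: ·
Bisimilarity quotient blocks:
  B0 = {p0}
  B1 = {p1, p6, q1, q8}
  B2 = {p4, p7, q4, q9}
  B3 = {p3}
  B4 = {p2, q5}
  B5 = {p5, q7}
  B6 = {q0}
  B7 = {q3}
  B8 = {q6}
  B9 = {q2}
p0 ∈ B0, q0 ∈ B6 → different blocks

P ≁ Q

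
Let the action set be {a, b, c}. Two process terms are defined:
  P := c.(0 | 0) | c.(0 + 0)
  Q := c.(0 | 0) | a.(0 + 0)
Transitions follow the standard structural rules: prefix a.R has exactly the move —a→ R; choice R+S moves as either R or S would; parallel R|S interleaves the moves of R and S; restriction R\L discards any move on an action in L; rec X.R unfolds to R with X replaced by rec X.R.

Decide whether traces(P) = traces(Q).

Reachable graph of P (4 states):
  s0 = c.(0 | 0) | c.(0 + 0) → ··c··> s1, ··c··> s2
  s1 = 0 | 0 | c.(0 + 0) → ··c··> s3
  s2 = c.(0 | 0) | (0 + 0) → ··c··> s3
  s3 = 0 | 0 | (0 + 0) → stopped
Reachable graph of Q (4 states):
  t0 = c.(0 | 0) | a.(0 + 0) → ··a··> t1, ··c··> t2
  t1 = c.(0 | 0) | (0 + 0) → ··c··> t3
  t2 = 0 | 0 | a.(0 + 0) → ··a··> t3
  t3 = 0 | 0 | (0 + 0) → stopped
Run σ = ⟨cc⟩ on P: start {s0}
  after c @ step 1: {s1, s2}
  after c @ step 2: {s3}
  ✓ P
Run σ = ⟨cc⟩ on Q: start {t0}
  after c @ step 1: {t2}
  after c @ step 2: ∅  — Q cannot continue

trace-distinct — witness ⟨cc⟩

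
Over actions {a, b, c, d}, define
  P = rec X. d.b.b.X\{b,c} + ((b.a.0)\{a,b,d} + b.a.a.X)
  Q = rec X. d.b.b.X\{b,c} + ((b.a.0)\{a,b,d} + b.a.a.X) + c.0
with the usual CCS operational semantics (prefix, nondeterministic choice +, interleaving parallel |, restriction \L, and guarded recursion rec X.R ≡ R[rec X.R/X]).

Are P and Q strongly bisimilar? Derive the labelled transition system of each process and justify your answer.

P's transition system — 7 states:
  p0 = rec X. d.b.b.X\{b,c} + ((b.a.0)\{a,b,d} + b.a.a.X) → =b=> p1, =d=> p2
  p1 = a.a.(rec X. d.b.b.X\{b,c} + ((b.a.0)\{a,b,d} + b.a.a.X)) → =a=> p3
  p2 = b.b.(rec X. d.b.b.X\{b,c} + ((b.a.0)\{a,b,d} + b.a.a.X))\{b,c} → =b=> p4
  p3 = a.(rec X. d.b.b.X\{b,c} + ((b.a.0)\{a,b,d} + b.a.a.X)) → =a=> p0
  p4 = b.(rec X. d.b.b.X\{b,c} + ((b.a.0)\{a,b,d} + b.a.a.X))\{b,c} → =b=> p5
  p5 = (rec X. d.b.b.X\{b,c} + ((b.a.0)\{a,b,d} + b.a.a.X))\{b,c} → =d=> p6
  p6 = (b.b.(rec X. d.b.b.X\{b,c} + ((b.a.0)\{a,b,d} + b.a.a.X))\{b,c})\{b,c} → ∅
Q's transition system — 8 states:
  q0 = rec X. d.b.b.X\{b,c} + ((b.a.0)\{a,b,d} + b.a.a.X) + c.0 → =b=> q1, =c=> q2, =d=> q3
  q1 = a.a.(rec X. d.b.b.X\{b,c} + ((b.a.0)\{a,b,d} + b.a.a.X) + c.0) → =a=> q4
  q2 = 0 → ∅
  q3 = b.b.(rec X. d.b.b.X\{b,c} + ((b.a.0)\{a,b,d} + b.a.a.X) + c.0)\{b,c} → =b=> q5
  q4 = a.(rec X. d.b.b.X\{b,c} + ((b.a.0)\{a,b,d} + b.a.a.X) + c.0) → =a=> q0
  q5 = b.(rec X. d.b.b.X\{b,c} + ((b.a.0)\{a,b,d} + b.a.a.X) + c.0)\{b,c} → =b=> q6
  q6 = (rec X. d.b.b.X\{b,c} + ((b.a.0)\{a,b,d} + b.a.a.X) + c.0)\{b,c} → =d=> q7
  q7 = (b.b.(rec X. d.b.b.X\{b,c} + ((b.a.0)\{a,b,d} + b.a.a.X) + c.0)\{b,c})\{b,c} → ∅
Coarsest stable partition (strong bisimilarity classes):
  B0 = {p0}
  B1 = {p2, q3}
  B2 = {p4, q5}
  B3 = {p5, q6}
  B4 = {p6, q2, q7}
  B5 = {p1}
  B6 = {p3}
  B7 = {q0}
  B8 = {q1}
  B9 = {q4}
p0 ∈ B0, q0 ∈ B7 → different blocks

not bisimilar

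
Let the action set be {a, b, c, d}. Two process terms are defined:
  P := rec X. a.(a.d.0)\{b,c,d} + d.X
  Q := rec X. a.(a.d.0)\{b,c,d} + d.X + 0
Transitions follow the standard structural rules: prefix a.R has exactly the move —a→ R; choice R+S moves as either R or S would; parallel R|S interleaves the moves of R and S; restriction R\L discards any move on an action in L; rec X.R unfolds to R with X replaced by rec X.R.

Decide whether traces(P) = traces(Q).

Reachable graph of P (3 states):
  m0 = rec X. a.(a.d.0)\{b,c,d} + d.X :: —a→ m1, —d→ m0
  m1 = (a.d.0)\{b,c,d} :: —a→ m2
  m2 = (d.0)\{b,c,d} :: stopped
Reachable graph of Q (3 states):
  n0 = rec X. a.(a.d.0)\{b,c,d} + d.X + 0 :: —a→ n1, —d→ n0
  n1 = (a.d.0)\{b,c,d} :: —a→ n2
  n2 = (d.0)\{b,c,d} :: stopped
Partition-refinement fixed point:
  B0 = {m0, n0}
  B1 = {m1, n1}
  B2 = {m2, n2}
m0 ∈ B0, n0 ∈ B0 → same block
Bisimilar ⇒ trace-equivalent.

traces(P) = traces(Q)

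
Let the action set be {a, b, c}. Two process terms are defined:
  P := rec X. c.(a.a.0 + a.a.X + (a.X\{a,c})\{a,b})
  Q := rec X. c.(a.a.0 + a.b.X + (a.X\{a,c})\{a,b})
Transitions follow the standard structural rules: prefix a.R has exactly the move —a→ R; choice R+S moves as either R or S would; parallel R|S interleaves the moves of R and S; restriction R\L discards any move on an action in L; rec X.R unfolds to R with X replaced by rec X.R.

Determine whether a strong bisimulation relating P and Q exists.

not bisimilar

LTS(P): 5 reachable states
  p0 = rec X. c.(a.a.0 + a.a.X + (a.X\{a,c})\{a,b}) | --c--▸ p1
  p1 = a.a.0 + a.a.(rec X. c.(a.a.0 + a.a.X + (a.X\{a,c})\{a,b})) + (a.(rec X. c.(a.a.0 + a.a.X + (a.X\{a,c})\{a,b}))\{a,c})\{a,b} | --a--▸ p2, --a--▸ p3
  p2 = a.(rec X. c.(a.a.0 + a.a.X + (a.X\{a,c})\{a,b})) | --a--▸ p0
  p3 = a.0 | --a--▸ p4
  p4 = 0 | ∅
LTS(Q): 5 reachable states
  q0 = rec X. c.(a.a.0 + a.b.X + (a.X\{a,c})\{a,b}) | --c--▸ q1
  q1 = a.a.0 + a.b.(rec X. c.(a.a.0 + a.b.X + (a.X\{a,c})\{a,b})) + (a.(rec X. c.(a.a.0 + a.b.X + (a.X\{a,c})\{a,b}))\{a,c})\{a,b} | --a--▸ q2, --a--▸ q3
  q2 = a.0 | --a--▸ q4
  q3 = b.(rec X. c.(a.a.0 + a.b.X + (a.X\{a,c})\{a,b})) | --b--▸ q0
  q4 = 0 | ∅
Bisimilarity quotient blocks:
  B0 = {p0}
  B1 = {p1}
  B2 = {p2}
  B3 = {p3, q2}
  B4 = {p4, q4}
  B5 = {q0}
  B6 = {q1}
  B7 = {q3}
p0 ∈ B0, q0 ∈ B5 → different blocks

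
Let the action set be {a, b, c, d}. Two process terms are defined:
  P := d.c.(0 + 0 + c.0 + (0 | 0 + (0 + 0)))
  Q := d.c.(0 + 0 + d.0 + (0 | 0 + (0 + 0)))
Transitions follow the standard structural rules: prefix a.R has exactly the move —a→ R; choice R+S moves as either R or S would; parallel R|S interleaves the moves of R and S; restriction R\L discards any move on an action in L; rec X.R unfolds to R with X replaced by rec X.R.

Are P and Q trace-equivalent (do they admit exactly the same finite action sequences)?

NO — witness ⟨dcc⟩

P's transition system — 4 states:
  s0 = d.c.(0 + 0 + c.0 + (0 | 0 + (0 + 0))) → =d=> s1
  s1 = c.(0 + 0 + c.0 + (0 | 0 + (0 + 0))) → =c=> s2
  s2 = 0 + 0 + c.0 + (0 | 0 + (0 + 0)) → =c=> s3
  s3 = 0 → ∅
Q's transition system — 4 states:
  t0 = d.c.(0 + 0 + d.0 + (0 | 0 + (0 + 0))) → =d=> t1
  t1 = c.(0 + 0 + d.0 + (0 | 0 + (0 + 0))) → =c=> t2
  t2 = 0 + 0 + d.0 + (0 | 0 + (0 + 0)) → =d=> t3
  t3 = 0 → ∅
Trace ⟨dcc⟩ through P, begin at {s0}:
  step 1 (d): {s1}
  step 2 (c): {s2}
  step 3 (c): {s3}
  — P admits the full trace.
Trace ⟨dcc⟩ through Q, begin at {t0}:
  step 1 (d): {t1}
  step 2 (c): {t2}
  step 3 (c): ∅  — Q cannot continue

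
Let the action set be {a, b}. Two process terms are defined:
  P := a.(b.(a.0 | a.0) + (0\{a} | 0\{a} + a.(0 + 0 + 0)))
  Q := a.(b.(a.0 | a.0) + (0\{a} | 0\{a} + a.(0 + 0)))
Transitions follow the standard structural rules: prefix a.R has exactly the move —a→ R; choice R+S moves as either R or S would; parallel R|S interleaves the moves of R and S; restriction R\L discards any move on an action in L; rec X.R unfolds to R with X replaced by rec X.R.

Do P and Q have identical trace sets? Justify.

P's transition system — 7 states:
  p0 = a.(b.(a.0 | a.0) + (0\{a} | 0\{a} + a.(0 + 0 + 0))) ⊢ -a-> p1
  p1 = b.(a.0 | a.0) + (0\{a} | 0\{a} + a.(0 + 0 + 0)) ⊢ -a-> p2, -b-> p3
  p2 = 0 + 0 + 0 ⊢ (no moves)
  p3 = a.0 | a.0 ⊢ -a-> p4, -a-> p5
  p4 = 0 | a.0 ⊢ -a-> p6
  p5 = a.0 | 0 ⊢ -a-> p6
  p6 = 0 | 0 ⊢ (no moves)
Q's transition system — 7 states:
  q0 = a.(b.(a.0 | a.0) + (0\{a} | 0\{a} + a.(0 + 0))) ⊢ -a-> q1
  q1 = b.(a.0 | a.0) + (0\{a} | 0\{a} + a.(0 + 0)) ⊢ -a-> q2, -b-> q3
  q2 = 0 + 0 ⊢ (no moves)
  q3 = a.0 | a.0 ⊢ -a-> q4, -a-> q5
  q4 = 0 | a.0 ⊢ -a-> q6
  q5 = a.0 | 0 ⊢ -a-> q6
  q6 = 0 | 0 ⊢ (no moves)
Partition-refinement fixed point:
  B0 = {p0, q0}
  B1 = {p1, q1}
  B2 = {p3, q3}
  B3 = {p4, p5, q4, q5}
  B4 = {p2, p6, q2, q6}
p0 ∈ B0, q0 ∈ B0 → same block
Bisimilar ⇒ trace-equivalent.

traces(P) = traces(Q)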